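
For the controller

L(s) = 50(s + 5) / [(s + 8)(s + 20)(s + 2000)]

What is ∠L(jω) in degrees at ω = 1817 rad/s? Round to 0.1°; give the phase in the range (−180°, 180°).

-131.5°

At s = jω = j1817:
zero (s+5): 5 + j1817 → |·| = √(5²+1817²) = √3301514 ≈ 1817, ∠ = arctan(1817/5) ≈ 89.84°
pole (s+8): 8 + j1817 → |·| = √(8²+1817²) = √3301553 ≈ 1817, ∠ = arctan(1817/8) ≈ 89.75°
pole (s+20): 20 + j1817 → |·| = √(20²+1817²) = √3301889 ≈ 1817.1, ∠ = arctan(1817/20) ≈ 89.37°
pole (s+2000): 2000 + j1817 → |·| = √(2000²+1817²) = √7301489 ≈ 2702.1, ∠ = arctan(1817/2000) ≈ 42.26°
∠L = 89.84° − 221.38° = -131.54°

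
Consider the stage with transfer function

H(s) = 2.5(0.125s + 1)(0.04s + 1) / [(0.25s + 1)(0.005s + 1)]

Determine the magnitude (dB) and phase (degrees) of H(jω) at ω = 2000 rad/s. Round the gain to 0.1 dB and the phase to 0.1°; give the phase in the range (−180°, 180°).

20.0 dB, 4.9°

At ω = 2000 rad/s:
zero (1 + j2000·0.125) = 1 + j250 → |·| ≈ 250, ∠ ≈ 89.77°
zero (1 + j2000·0.04) = 1 + j80 → |·| ≈ 80.006, ∠ ≈ 89.28°
pole (1 + j2000·0.25) = 1 + j500 → |·| ≈ 500, ∠ ≈ 89.89°
pole (1 + j2000·0.005) = 1 + j10 → |·| ≈ 10.05, ∠ ≈ 84.29°
|H| = 2.5 · 250 · 80.006 / (500 · 10.05) ≈ 9.951
Gain = 20 log₁₀(9.951) ≈ 19.96 dB
∠H = (89.77° + 89.28°) − (89.89° + 84.29°) = 4.87°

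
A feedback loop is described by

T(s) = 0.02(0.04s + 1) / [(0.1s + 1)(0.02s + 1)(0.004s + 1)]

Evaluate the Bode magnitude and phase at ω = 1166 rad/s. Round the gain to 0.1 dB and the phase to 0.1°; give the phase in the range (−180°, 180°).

-82.9 dB, -166.2°

At ω = 1166 rad/s:
zero (1 + j1166·0.04) = 1 + j46.64 → |·| ≈ 46.651, ∠ ≈ 88.77°
pole (1 + j1166·0.1) = 1 + j116.6 → |·| ≈ 116.6, ∠ ≈ 89.51°
pole (1 + j1166·0.02) = 1 + j23.32 → |·| ≈ 23.341, ∠ ≈ 87.54°
pole (1 + j1166·0.004) = 1 + j4.664 → |·| ≈ 4.77, ∠ ≈ 77.90°
|T| = 0.02 · 46.651 / (116.6 · 23.341 · 4.77) ≈ 7.1871e-05
Gain = 20 log₁₀(7.1871e-05) ≈ -82.87 dB
∠T = (88.77°) − (89.51° + 87.54° + 77.90°) = -166.18°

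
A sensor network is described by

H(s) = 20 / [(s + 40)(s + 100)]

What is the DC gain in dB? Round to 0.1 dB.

-46.0 dB

H(0) = 20 / (40·100) = 0.005
20 log₁₀(0.005) ≈ -46.02 dB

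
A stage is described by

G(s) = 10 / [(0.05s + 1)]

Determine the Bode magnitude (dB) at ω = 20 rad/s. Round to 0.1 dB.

At ω = 20 rad/s:
pole (1 + j20·0.05) = 1 + j1 → |·| ≈ 1.4142, ∠ ≈ 45.00°
|G| = 10 · 1 / (1.4142) ≈ 7.0711
Gain = 20 log₁₀(7.0711) ≈ 16.99 dB

17.0 dB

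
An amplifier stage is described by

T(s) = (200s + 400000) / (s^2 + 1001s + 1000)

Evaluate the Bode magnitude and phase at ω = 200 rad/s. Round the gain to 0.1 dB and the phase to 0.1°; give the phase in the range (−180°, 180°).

Substitute s = j200:
Numerator: 200(j200) + 400000 = 400000 + j40000
Denominator: (j200)^2 + 1001(j200) + 1000 = -39000 + j200200
|N| = √(400000² + 40000²) ≈ 4.02e+05, ∠N ≈ 5.71°
|D| = √(39000² + 200200²) ≈ 2.0396e+05, ∠D ≈ 101.02°
|T| = 4.02e+05 / 2.0396e+05 ≈ 1.971
Gain = 20 log₁₀(1.971) ≈ 5.89 dB
∠T = 5.71° − 101.02° = -95.31°

5.9 dB, -95.3°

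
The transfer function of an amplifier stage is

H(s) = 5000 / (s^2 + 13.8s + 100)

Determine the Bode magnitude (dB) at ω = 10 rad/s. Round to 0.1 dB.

At s = jω = j10:
quadratic: (j10)² + 13.8·j10 + 100 = 0 + j138 → |·| ≈ 138, ∠ ≈ 90.00°
|H| = 5000 / 138 ≈ 36.232
Gain = 20 log₁₀(36.232) ≈ 31.18 dB

31.2 dB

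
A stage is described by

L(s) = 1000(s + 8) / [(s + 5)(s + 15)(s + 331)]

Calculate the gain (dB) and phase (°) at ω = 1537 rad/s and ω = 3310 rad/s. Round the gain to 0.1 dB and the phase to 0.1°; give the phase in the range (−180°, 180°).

At s = jω = j1537:
zero (s+8): 8 + j1537 → |·| = √(8²+1537²) = √2362433 ≈ 1537, ∠ = arctan(1537/8) ≈ 89.70°
pole (s+5): 5 + j1537 → |·| = √(5²+1537²) = √2362394 ≈ 1537, ∠ = arctan(1537/5) ≈ 89.81°
pole (s+15): 15 + j1537 → |·| = √(15²+1537²) = √2362594 ≈ 1537.1, ∠ = arctan(1537/15) ≈ 89.44°
pole (s+331): 331 + j1537 → |·| = √(331²+1537²) = √2471930 ≈ 1572.2, ∠ = arctan(1537/331) ≈ 77.85°
|L| = 1000 · 1537 / 3.7144e+09 ≈ 0.00041379
Gain = 20 log₁₀(0.00041379) ≈ -67.66 dB
∠L = 89.70° − 257.10° = -167.40°

At s = jω = j3310:
zero (s+8): 8 + j3310 → |·| = √(8²+3310²) = √10956164 ≈ 3310, ∠ = arctan(3310/8) ≈ 89.86°
pole (s+5): 5 + j3310 → |·| = √(5²+3310²) = √10956125 ≈ 3310, ∠ = arctan(3310/5) ≈ 89.91°
pole (s+15): 15 + j3310 → |·| = √(15²+3310²) = √10956325 ≈ 3310, ∠ = arctan(3310/15) ≈ 89.74°
pole (s+331): 331 + j3310 → |·| = √(331²+3310²) = √11065661 ≈ 3326.5, ∠ = arctan(3310/331) ≈ 84.29°
|L| = 1000 · 3310 / 3.6445e+10 ≈ 9.0822e-05
Gain = 20 log₁₀(9.0822e-05) ≈ -80.84 dB
∠L = 89.86° − 263.94° = -174.08°

ω = 1537: -67.7 dB, -167.4°; ω = 3310: -80.8 dB, -174.1°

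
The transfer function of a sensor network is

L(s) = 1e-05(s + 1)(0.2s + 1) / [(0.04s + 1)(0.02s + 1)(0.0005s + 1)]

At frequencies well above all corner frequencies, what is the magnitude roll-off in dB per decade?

Each pole contributes −20 dB/decade at high frequency; each zero contributes +20 dB/decade.
Net: 2 zero(s) − 3 pole(s) → -20 dB/decade.

-20 dB/decade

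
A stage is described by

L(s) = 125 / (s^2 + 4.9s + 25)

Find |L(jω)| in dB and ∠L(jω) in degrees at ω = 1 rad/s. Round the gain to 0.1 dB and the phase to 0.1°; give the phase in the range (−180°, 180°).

At s = jω = j1:
quadratic: (j1)² + 4.9·j1 + 25 = 24 + j4.9 → |·| ≈ 24.495, ∠ ≈ 11.54°
|L| = 125 / 24.495 ≈ 5.1031
Gain = 20 log₁₀(5.1031) ≈ 14.16 dB
∠L = 0.00° − 11.54° = -11.54°

14.2 dB, -11.5°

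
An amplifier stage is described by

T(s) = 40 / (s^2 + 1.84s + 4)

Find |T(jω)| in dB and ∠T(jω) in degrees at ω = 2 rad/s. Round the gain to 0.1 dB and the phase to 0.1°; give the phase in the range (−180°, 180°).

At s = jω = j2:
quadratic: (j2)² + 1.84·j2 + 4 = 0 + j3.68 → |·| ≈ 3.68, ∠ ≈ 90.00°
|T| = 40 / 3.68 ≈ 10.87
Gain = 20 log₁₀(10.87) ≈ 20.72 dB
∠T = 0.00° − 90.00° = -90.00°

20.7 dB, -90.0°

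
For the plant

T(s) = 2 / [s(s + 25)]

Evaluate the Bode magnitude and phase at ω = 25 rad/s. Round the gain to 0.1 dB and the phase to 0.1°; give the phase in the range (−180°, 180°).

At s = jω = j25:
pole (s+25): 25 + j25 → |·| = √(25²+25²) = √1250 ≈ 35.355, ∠ = arctan(25/25) ≈ 45.00°
pole at origin: |s| = 25, ∠ = 90.00° (in denominator)
|T| = 2 / 883.87 ≈ 0.0022628
Gain = 20 log₁₀(0.0022628) ≈ -52.91 dB
∠T = 0.00° − 135.00° = -135.00°

-52.9 dB, -135.0°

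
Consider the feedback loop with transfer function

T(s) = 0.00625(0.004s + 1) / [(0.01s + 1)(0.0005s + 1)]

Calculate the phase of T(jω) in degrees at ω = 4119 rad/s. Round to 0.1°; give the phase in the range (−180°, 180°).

At ω = 4119 rad/s:
zero (1 + j4119·0.004) = 1 + j16.476 → |·| ≈ 16.506, ∠ ≈ 86.53°
pole (1 + j4119·0.01) = 1 + j41.19 → |·| ≈ 41.202, ∠ ≈ 88.61°
pole (1 + j4119·0.0005) = 1 + j2.0595 → |·| ≈ 2.2894, ∠ ≈ 64.10°
∠T = (86.53°) − (88.61° + 64.10°) = -66.18°

-66.2°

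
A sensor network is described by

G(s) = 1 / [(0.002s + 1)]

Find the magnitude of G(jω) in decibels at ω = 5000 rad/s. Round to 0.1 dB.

-20.0 dB

At ω = 5000 rad/s:
pole (1 + j5000·0.002) = 1 + j10 → |·| ≈ 10.05, ∠ ≈ 84.29°
|G| = 1 · 1 / (10.05) ≈ 0.099502
Gain = 20 log₁₀(0.099502) ≈ -20.04 dB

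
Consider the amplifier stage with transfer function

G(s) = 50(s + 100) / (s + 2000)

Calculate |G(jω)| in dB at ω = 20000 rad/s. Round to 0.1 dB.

At s = jω = j20000:
zero (s+100): 100 + j20000 → |·| = √(100²+20000²) = √400010000 ≈ 20000, ∠ = arctan(20000/100) ≈ 89.71°
pole (s+2000): 2000 + j20000 → |·| = √(2000²+20000²) = √404000000 ≈ 20100, ∠ = arctan(20000/2000) ≈ 84.29°
|G| = 50 · 20000 / 20100 ≈ 49.751
Gain = 20 log₁₀(49.751) ≈ 33.94 dB

33.9 dB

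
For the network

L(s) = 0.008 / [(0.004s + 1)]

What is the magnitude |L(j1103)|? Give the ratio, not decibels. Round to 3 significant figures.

0.00177

At ω = 1103 rad/s:
pole (1 + j1103·0.004) = 1 + j4.412 → |·| ≈ 4.5239, ∠ ≈ 77.23°
|L| = 0.008 · 1 / (4.5239) ≈ 0.0017684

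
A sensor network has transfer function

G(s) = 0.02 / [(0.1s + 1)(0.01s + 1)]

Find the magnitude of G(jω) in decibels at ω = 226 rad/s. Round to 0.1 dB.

-68.9 dB

At ω = 226 rad/s:
pole (1 + j226·0.1) = 1 + j22.6 → |·| ≈ 22.622, ∠ ≈ 87.47°
pole (1 + j226·0.01) = 1 + j2.26 → |·| ≈ 2.4714, ∠ ≈ 66.13°
|G| = 0.02 · 1 / (22.622 · 2.4714) ≈ 0.00035773
Gain = 20 log₁₀(0.00035773) ≈ -68.93 dB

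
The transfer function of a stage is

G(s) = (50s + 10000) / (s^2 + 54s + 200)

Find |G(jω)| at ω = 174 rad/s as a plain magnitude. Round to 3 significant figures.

0.421

Substitute s = j174:
Numerator: 50(j174) + 10000 = 10000 + j8700
Denominator: (j174)^2 + 54(j174) + 200 = -30076 + j9396
|N| = √(10000² + 8700²) ≈ 13255, ∠N ≈ 41.02°
|D| = √(30076² + 9396²) ≈ 31510, ∠D ≈ 162.65°
|G| = 13255 / 31510 ≈ 0.42066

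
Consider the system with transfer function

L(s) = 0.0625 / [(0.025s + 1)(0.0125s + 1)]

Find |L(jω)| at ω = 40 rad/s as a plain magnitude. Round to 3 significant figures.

At ω = 40 rad/s:
pole (1 + j40·0.025) = 1 + j1 → |·| ≈ 1.4142, ∠ ≈ 45.00°
pole (1 + j40·0.0125) = 1 + j0.5 → |·| ≈ 1.118, ∠ ≈ 26.57°
|L| = 0.0625 · 1 / (1.4142 · 1.118) ≈ 0.03953

0.0395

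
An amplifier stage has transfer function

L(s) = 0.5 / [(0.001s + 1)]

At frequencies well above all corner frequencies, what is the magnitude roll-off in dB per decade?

Each pole contributes −20 dB/decade at high frequency; each zero contributes +20 dB/decade.
Net: 0 zero(s) − 1 pole(s) → -20 dB/decade.

-20 dB/decade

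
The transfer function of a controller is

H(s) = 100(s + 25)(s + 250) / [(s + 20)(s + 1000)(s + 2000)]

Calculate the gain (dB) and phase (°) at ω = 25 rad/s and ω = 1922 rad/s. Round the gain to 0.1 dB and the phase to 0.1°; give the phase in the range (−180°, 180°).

At s = jω = j25:
zero (s+25): 25 + j25 → |·| = √(25²+25²) = √1250 ≈ 35.355, ∠ = arctan(25/25) ≈ 45.00°
zero (s+250): 250 + j25 → |·| = √(250²+25²) = √63125 ≈ 251.25, ∠ = arctan(25/250) ≈ 5.71°
pole (s+20): 20 + j25 → |·| = √(20²+25²) = √1025 ≈ 32.016, ∠ = arctan(25/20) ≈ 51.34°
pole (s+1000): 1000 + j25 → |·| = √(1000²+25²) = √1000625 ≈ 1000.3, ∠ = arctan(25/1000) ≈ 1.43°
pole (s+2000): 2000 + j25 → |·| = √(2000²+25²) = √4000625 ≈ 2000.2, ∠ = arctan(25/2000) ≈ 0.72°
|H| = 100 · 8882.9 / 6.4058e+07 ≈ 0.013867
Gain = 20 log₁₀(0.013867) ≈ -37.16 dB
∠H = 50.71° − 53.49° = -2.78°

At s = jω = j1922:
zero (s+25): 25 + j1922 → |·| = √(25²+1922²) = √3694709 ≈ 1922.2, ∠ = arctan(1922/25) ≈ 89.25°
zero (s+250): 250 + j1922 → |·| = √(250²+1922²) = √3756584 ≈ 1938.2, ∠ = arctan(1922/250) ≈ 82.59°
pole (s+20): 20 + j1922 → |·| = √(20²+1922²) = √3694484 ≈ 1922.1, ∠ = arctan(1922/20) ≈ 89.40°
pole (s+1000): 1000 + j1922 → |·| = √(1000²+1922²) = √4694084 ≈ 2166.6, ∠ = arctan(1922/1000) ≈ 62.51°
pole (s+2000): 2000 + j1922 → |·| = √(2000²+1922²) = √7694084 ≈ 2773.8, ∠ = arctan(1922/2000) ≈ 43.86°
|H| = 100 · 3.7256e+06 / 1.1551e+10 ≈ 0.032253
Gain = 20 log₁₀(0.032253) ≈ -29.83 dB
∠H = 171.84° − 195.77° = -23.93°

ω = 25: -37.2 dB, -2.8°; ω = 1922: -29.8 dB, -23.9°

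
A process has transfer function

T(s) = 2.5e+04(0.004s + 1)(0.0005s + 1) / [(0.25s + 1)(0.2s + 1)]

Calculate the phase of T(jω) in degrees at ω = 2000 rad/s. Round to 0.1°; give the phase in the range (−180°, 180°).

At ω = 2000 rad/s:
zero (1 + j2000·0.004) = 1 + j8 → |·| ≈ 8.0623, ∠ ≈ 82.87°
zero (1 + j2000·0.0005) = 1 + j1 → |·| ≈ 1.4142, ∠ ≈ 45.00°
pole (1 + j2000·0.25) = 1 + j500 → |·| ≈ 500, ∠ ≈ 89.89°
pole (1 + j2000·0.2) = 1 + j400 → |·| ≈ 400, ∠ ≈ 89.86°
∠T = (82.87° + 45.00°) − (89.89° + 89.86°) = -51.88°

-51.9°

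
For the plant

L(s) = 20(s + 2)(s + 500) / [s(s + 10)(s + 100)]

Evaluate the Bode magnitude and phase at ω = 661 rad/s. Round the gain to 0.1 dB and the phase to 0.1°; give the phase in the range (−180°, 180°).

-28.5 dB, -117.8°

At s = jω = j661:
zero (s+2): 2 + j661 → |·| = √(2²+661²) = √436925 ≈ 661, ∠ = arctan(661/2) ≈ 89.83°
zero (s+500): 500 + j661 → |·| = √(500²+661²) = √686921 ≈ 828.81, ∠ = arctan(661/500) ≈ 52.90°
pole (s+10): 10 + j661 → |·| = √(10²+661²) = √437021 ≈ 661.08, ∠ = arctan(661/10) ≈ 89.13°
pole (s+100): 100 + j661 → |·| = √(100²+661²) = √446921 ≈ 668.52, ∠ = arctan(661/100) ≈ 81.40°
pole at origin: |s| = 661, ∠ = 90.00° (in denominator)
|L| = 20 · 5.4784e+05 / 2.9213e+08 ≈ 0.037507
Gain = 20 log₁₀(0.037507) ≈ -28.52 dB
∠L = 142.73° − 260.53° = -117.80°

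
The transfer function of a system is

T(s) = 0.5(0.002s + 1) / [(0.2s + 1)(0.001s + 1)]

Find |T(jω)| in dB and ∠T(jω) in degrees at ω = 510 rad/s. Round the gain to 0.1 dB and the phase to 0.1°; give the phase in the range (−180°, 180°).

-44.1 dB, -70.9°

At ω = 510 rad/s:
zero (1 + j510·0.002) = 1 + j1.02 → |·| ≈ 1.4284, ∠ ≈ 45.57°
pole (1 + j510·0.2) = 1 + j102 → |·| ≈ 102, ∠ ≈ 89.44°
pole (1 + j510·0.001) = 1 + j0.51 → |·| ≈ 1.1225, ∠ ≈ 27.02°
|T| = 0.5 · 1.4284 / (102 · 1.1225) ≈ 0.0062378
Gain = 20 log₁₀(0.0062378) ≈ -44.10 dB
∠T = (45.57°) − (89.44° + 27.02°) = -70.89°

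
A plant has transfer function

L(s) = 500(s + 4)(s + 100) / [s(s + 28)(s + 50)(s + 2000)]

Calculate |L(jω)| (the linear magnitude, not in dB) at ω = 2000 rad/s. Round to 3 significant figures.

At s = jω = j2000:
zero (s+4): 4 + j2000 → |·| = √(4²+2000²) = √4000016 ≈ 2000, ∠ = arctan(2000/4) ≈ 89.89°
zero (s+100): 100 + j2000 → |·| = √(100²+2000²) = √4010000 ≈ 2002.5, ∠ = arctan(2000/100) ≈ 87.14°
pole (s+28): 28 + j2000 → |·| = √(28²+2000²) = √4000784 ≈ 2000.2, ∠ = arctan(2000/28) ≈ 89.20°
pole (s+50): 50 + j2000 → |·| = √(50²+2000²) = √4002500 ≈ 2000.6, ∠ = arctan(2000/50) ≈ 88.57°
pole (s+2000): 2000 + j2000 → |·| = √(2000²+2000²) = √8000000 ≈ 2828.4, ∠ = arctan(2000/2000) ≈ 45.00°
pole at origin: |s| = 2000, ∠ = 90.00° (in denominator)
|L| = 500 · 4.005e+06 / 2.2636e+13 ≈ 8.8465e-05

8.85e-05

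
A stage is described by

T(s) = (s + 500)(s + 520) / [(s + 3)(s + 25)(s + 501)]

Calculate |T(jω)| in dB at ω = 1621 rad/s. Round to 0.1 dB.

-63.8 dB

At s = jω = j1621:
zero (s+500): 500 + j1621 → |·| = √(500²+1621²) = √2877641 ≈ 1696.4, ∠ = arctan(1621/500) ≈ 72.86°
zero (s+520): 520 + j1621 → |·| = √(520²+1621²) = √2898041 ≈ 1702.4, ∠ = arctan(1621/520) ≈ 72.21°
pole (s+3): 3 + j1621 → |·| = √(3²+1621²) = √2627650 ≈ 1621, ∠ = arctan(1621/3) ≈ 89.89°
pole (s+25): 25 + j1621 → |·| = √(25²+1621²) = √2628266 ≈ 1621.2, ∠ = arctan(1621/25) ≈ 89.12°
pole (s+501): 501 + j1621 → |·| = √(501²+1621²) = √2878642 ≈ 1696.7, ∠ = arctan(1621/501) ≈ 72.83°
|T| = 1 · 2.888e+06 / 4.4589e+09 ≈ 0.00064769
Gain = 20 log₁₀(0.00064769) ≈ -63.77 dB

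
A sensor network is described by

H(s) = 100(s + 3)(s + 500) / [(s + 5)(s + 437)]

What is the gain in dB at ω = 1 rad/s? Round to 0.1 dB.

37.0 dB

At s = jω = j1:
zero (s+3): 3 + j1 → |·| = √(3²+1²) = √10 ≈ 3.1623, ∠ = arctan(1/3) ≈ 18.43°
zero (s+500): 500 + j1 → |·| = √(500²+1²) = √250001 ≈ 500, ∠ = arctan(1/500) ≈ 0.11°
pole (s+5): 5 + j1 → |·| = √(5²+1²) = √26 ≈ 5.099, ∠ = arctan(1/5) ≈ 11.31°
pole (s+437): 437 + j1 → |·| = √(437²+1²) = √190970 ≈ 437, ∠ = arctan(1/437) ≈ 0.13°
|H| = 100 · 1581.2 / 2228.3 ≈ 70.96
Gain = 20 log₁₀(70.96) ≈ 37.02 dB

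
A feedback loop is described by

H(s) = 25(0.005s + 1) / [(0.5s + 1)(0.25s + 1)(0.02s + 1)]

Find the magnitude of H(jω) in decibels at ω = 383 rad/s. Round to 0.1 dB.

At ω = 383 rad/s:
zero (1 + j383·0.005) = 1 + j1.915 → |·| ≈ 2.1604, ∠ ≈ 62.43°
pole (1 + j383·0.5) = 1 + j191.5 → |·| ≈ 191.5, ∠ ≈ 89.70°
pole (1 + j383·0.25) = 1 + j95.75 → |·| ≈ 95.755, ∠ ≈ 89.40°
pole (1 + j383·0.02) = 1 + j7.66 → |·| ≈ 7.725, ∠ ≈ 82.56°
|H| = 25 · 2.1604 / (191.5 · 95.755 · 7.725) ≈ 0.00038128
Gain = 20 log₁₀(0.00038128) ≈ -68.38 dB

-68.4 dB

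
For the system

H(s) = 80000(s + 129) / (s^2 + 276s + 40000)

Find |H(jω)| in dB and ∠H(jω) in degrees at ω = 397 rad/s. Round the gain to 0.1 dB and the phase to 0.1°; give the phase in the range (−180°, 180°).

46.4 dB, -65.0°

At s = jω = j397:
zero (s+129): 129 + j397 → |·| = √(129²+397²) = √174250 ≈ 417.43, ∠ = arctan(397/129) ≈ 72.00°
quadratic: (j397)² + 276·j397 + 40000 = -117609 + j109572 → |·| ≈ 1.6074e+05, ∠ ≈ 137.03°
|H| = 80000 · 417.43 / 1.6074e+05 ≈ 207.75
Gain = 20 log₁₀(207.75) ≈ 46.35 dB
∠H = 72.00° − 137.03° = -65.03°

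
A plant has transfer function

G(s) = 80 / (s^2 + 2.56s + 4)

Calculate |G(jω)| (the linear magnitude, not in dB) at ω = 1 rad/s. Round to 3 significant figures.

At s = jω = j1:
quadratic: (j1)² + 2.56·j1 + 4 = 3 + j2.56 → |·| ≈ 3.9438, ∠ ≈ 40.48°
|G| = 80 / 3.9438 ≈ 20.285

20.3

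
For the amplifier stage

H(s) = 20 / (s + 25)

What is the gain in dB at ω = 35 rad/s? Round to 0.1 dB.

At s = jω = j35:
pole (s+25): 25 + j35 → |·| = √(25²+35²) = √1850 ≈ 43.012, ∠ = arctan(35/25) ≈ 54.46°
|H| = 20 / 43.012 ≈ 0.46499
Gain = 20 log₁₀(0.46499) ≈ -6.65 dB

-6.7 dB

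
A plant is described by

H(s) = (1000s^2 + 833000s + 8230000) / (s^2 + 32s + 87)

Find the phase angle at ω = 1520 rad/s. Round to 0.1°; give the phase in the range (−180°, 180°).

-27.6°

Substitute s = j1520:
Numerator: 1000(j1520)^2 + 833000(j1520) + 8230000 = -2302170000 + j1266160000
Denominator: (j1520)^2 + 32(j1520) + 87 = -2310313 + j48640
|N| = √(2302170000² + 1266160000²) ≈ 2.6274e+09, ∠N ≈ 151.19°
|D| = √(2310313² + 48640²) ≈ 2.3108e+06, ∠D ≈ 178.79°
∠H = 151.19° − 178.79° = -27.60°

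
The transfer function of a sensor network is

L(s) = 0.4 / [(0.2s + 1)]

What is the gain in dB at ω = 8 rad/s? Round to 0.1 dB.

At ω = 8 rad/s:
pole (1 + j8·0.2) = 1 + j1.6 → |·| ≈ 1.8868, ∠ ≈ 57.99°
|L| = 0.4 · 1 / (1.8868) ≈ 0.212
Gain = 20 log₁₀(0.212) ≈ -13.47 dB

-13.5 dB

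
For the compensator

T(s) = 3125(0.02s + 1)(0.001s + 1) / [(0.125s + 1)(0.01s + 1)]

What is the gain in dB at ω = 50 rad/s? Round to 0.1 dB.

At ω = 50 rad/s:
zero (1 + j50·0.02) = 1 + j1 → |·| ≈ 1.4142, ∠ ≈ 45.00°
zero (1 + j50·0.001) = 1 + j0.05 → |·| ≈ 1.0012, ∠ ≈ 2.86°
pole (1 + j50·0.125) = 1 + j6.25 → |·| ≈ 6.3295, ∠ ≈ 80.91°
pole (1 + j50·0.01) = 1 + j0.5 → |·| ≈ 1.118, ∠ ≈ 26.57°
|T| = 3125 · 1.4142 · 1.0012 / (6.3295 · 1.118) ≈ 625.27
Gain = 20 log₁₀(625.27) ≈ 55.92 dB

55.9 dB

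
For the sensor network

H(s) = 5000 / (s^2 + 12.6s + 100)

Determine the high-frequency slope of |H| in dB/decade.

-40 dB/decade

Each pole contributes −20 dB/decade at high frequency; each zero contributes +20 dB/decade.
Net: 0 zero(s) − 2 pole(s) → -40 dB/decade.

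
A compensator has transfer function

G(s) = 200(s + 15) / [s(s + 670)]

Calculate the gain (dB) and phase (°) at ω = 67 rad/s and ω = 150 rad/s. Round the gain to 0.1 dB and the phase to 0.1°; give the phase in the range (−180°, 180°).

At s = jω = j67:
zero (s+15): 15 + j67 → |·| = √(15²+67²) = √4714 ≈ 68.659, ∠ = arctan(67/15) ≈ 77.38°
pole (s+670): 670 + j67 → |·| = √(670²+67²) = √453389 ≈ 673.34, ∠ = arctan(67/670) ≈ 5.71°
pole at origin: |s| = 67, ∠ = 90.00° (in denominator)
|G| = 200 · 68.659 / 45114 ≈ 0.30438
Gain = 20 log₁₀(0.30438) ≈ -10.33 dB
∠G = 77.38° − 95.71° = -18.33°

At s = jω = j150:
zero (s+15): 15 + j150 → |·| = √(15²+150²) = √22725 ≈ 150.75, ∠ = arctan(150/15) ≈ 84.29°
pole (s+670): 670 + j150 → |·| = √(670²+150²) = √471400 ≈ 686.59, ∠ = arctan(150/670) ≈ 12.62°
pole at origin: |s| = 150, ∠ = 90.00° (in denominator)
|G| = 200 · 150.75 / 1.0299e+05 ≈ 0.29275
Gain = 20 log₁₀(0.29275) ≈ -10.67 dB
∠G = 84.29° − 102.62° = -18.33°

ω = 67: -10.3 dB, -18.3°; ω = 150: -10.7 dB, -18.3°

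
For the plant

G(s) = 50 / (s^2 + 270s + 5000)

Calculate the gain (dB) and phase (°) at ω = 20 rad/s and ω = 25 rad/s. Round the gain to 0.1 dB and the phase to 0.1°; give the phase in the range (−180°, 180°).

Substitute s = j20:
Numerator: 50 = 50 + j0
Denominator: (j20)^2 + 270(j20) + 5000 = 4600 + j5400
|N| = √(50² + 0²) ≈ 50, ∠N ≈ 0.00°
|D| = √(4600² + 5400²) ≈ 7093.7, ∠D ≈ 49.57°
|G| = 50 / 7093.7 ≈ 0.0070485
Gain = 20 log₁₀(0.0070485) ≈ -43.04 dB
∠G = 0.00° − 49.57° = -49.57°

Substitute s = j25:
Numerator: 50 = 50 + j0
Denominator: (j25)^2 + 270(j25) + 5000 = 4375 + j6750
|N| = √(50² + 0²) ≈ 50, ∠N ≈ 0.00°
|D| = √(4375² + 6750²) ≈ 8043.8, ∠D ≈ 57.05°
|G| = 50 / 8043.8 ≈ 0.006216
Gain = 20 log₁₀(0.006216) ≈ -44.13 dB
∠G = 0.00° − 57.05° = -57.05°

ω = 20: -43.0 dB, -49.6°; ω = 25: -44.1 dB, -57.1°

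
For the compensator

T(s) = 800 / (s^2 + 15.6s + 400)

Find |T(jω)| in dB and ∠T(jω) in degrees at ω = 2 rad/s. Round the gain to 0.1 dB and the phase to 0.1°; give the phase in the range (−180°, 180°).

At s = jω = j2:
quadratic: (j2)² + 15.6·j2 + 400 = 396 + j31.2 → |·| ≈ 397.23, ∠ ≈ 4.50°
|T| = 800 / 397.23 ≈ 2.0139
Gain = 20 log₁₀(2.0139) ≈ 6.08 dB
∠T = 0.00° − 4.50° = -4.50°

6.1 dB, -4.5°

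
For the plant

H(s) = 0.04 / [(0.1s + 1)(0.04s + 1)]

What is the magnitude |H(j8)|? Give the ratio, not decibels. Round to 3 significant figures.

At ω = 8 rad/s:
pole (1 + j8·0.1) = 1 + j0.8 → |·| ≈ 1.2806, ∠ ≈ 38.66°
pole (1 + j8·0.04) = 1 + j0.32 → |·| ≈ 1.05, ∠ ≈ 17.74°
|H| = 0.04 · 1 / (1.2806 · 1.05) ≈ 0.029748

0.0297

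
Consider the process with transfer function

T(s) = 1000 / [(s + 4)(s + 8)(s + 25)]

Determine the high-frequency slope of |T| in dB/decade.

Each pole contributes −20 dB/decade at high frequency; each zero contributes +20 dB/decade.
Net: 0 zero(s) − 3 pole(s) → -60 dB/decade.

-60 dB/decade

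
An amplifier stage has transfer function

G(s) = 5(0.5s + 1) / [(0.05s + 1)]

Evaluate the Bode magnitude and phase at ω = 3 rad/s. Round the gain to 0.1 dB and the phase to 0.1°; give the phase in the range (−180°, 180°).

19.0 dB, 47.8°

At ω = 3 rad/s:
zero (1 + j3·0.5) = 1 + j1.5 → |·| ≈ 1.8028, ∠ ≈ 56.31°
pole (1 + j3·0.05) = 1 + j0.15 → |·| ≈ 1.0112, ∠ ≈ 8.53°
|G| = 5 · 1.8028 / (1.0112) ≈ 8.9142
Gain = 20 log₁₀(8.9142) ≈ 19.00 dB
∠G = (56.31°) − (8.53°) = 47.78°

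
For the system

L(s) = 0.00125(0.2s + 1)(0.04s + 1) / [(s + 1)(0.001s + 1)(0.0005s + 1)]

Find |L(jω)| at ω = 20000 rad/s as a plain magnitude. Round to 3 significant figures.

At ω = 20000 rad/s:
zero (1 + j20000·0.2) = 1 + j4000 → |·| ≈ 4000, ∠ ≈ 89.99°
zero (1 + j20000·0.04) = 1 + j800 → |·| ≈ 800, ∠ ≈ 89.93°
pole (1 + j20000·1) = 1 + j20000 → |·| ≈ 20000, ∠ ≈ 90.00°
pole (1 + j20000·0.001) = 1 + j20 → |·| ≈ 20.025, ∠ ≈ 87.14°
pole (1 + j20000·0.0005) = 1 + j10 → |·| ≈ 10.05, ∠ ≈ 84.29°
|L| = 0.00125 · 4000 · 800 / (20000 · 20.025 · 10.05) ≈ 0.00099378

0.000994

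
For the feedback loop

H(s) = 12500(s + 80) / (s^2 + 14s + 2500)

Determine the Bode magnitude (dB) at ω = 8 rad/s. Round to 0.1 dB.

52.3 dB

At s = jω = j8:
zero (s+80): 80 + j8 → |·| = √(80²+8²) = √6464 ≈ 80.399, ∠ = arctan(8/80) ≈ 5.71°
quadratic: (j8)² + 14·j8 + 2500 = 2436 + j112 → |·| ≈ 2438.6, ∠ ≈ 2.63°
|H| = 12500 · 80.399 / 2438.6 ≈ 412.12
Gain = 20 log₁₀(412.12) ≈ 52.30 dB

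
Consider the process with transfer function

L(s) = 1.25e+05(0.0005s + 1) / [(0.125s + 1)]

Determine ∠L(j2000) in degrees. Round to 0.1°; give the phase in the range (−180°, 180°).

-44.8°

At ω = 2000 rad/s:
zero (1 + j2000·0.0005) = 1 + j1 → |·| ≈ 1.4142, ∠ ≈ 45.00°
pole (1 + j2000·0.125) = 1 + j250 → |·| ≈ 250, ∠ ≈ 89.77°
∠L = (45.00°) − (89.77°) = -44.77°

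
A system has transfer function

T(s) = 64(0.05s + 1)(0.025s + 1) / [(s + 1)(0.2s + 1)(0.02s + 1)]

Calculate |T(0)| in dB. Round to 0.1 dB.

36.1 dB

T(0) = 64 · 1 / 1 = 64
20 log₁₀(64) ≈ 36.12 dB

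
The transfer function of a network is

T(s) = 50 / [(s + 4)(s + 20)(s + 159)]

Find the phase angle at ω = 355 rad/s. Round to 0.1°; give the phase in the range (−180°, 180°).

At s = jω = j355:
pole (s+4): 4 + j355 → |·| = √(4²+355²) = √126041 ≈ 355.02, ∠ = arctan(355/4) ≈ 89.35°
pole (s+20): 20 + j355 → |·| = √(20²+355²) = √126425 ≈ 355.56, ∠ = arctan(355/20) ≈ 86.78°
pole (s+159): 159 + j355 → |·| = √(159²+355²) = √151306 ≈ 388.98, ∠ = arctan(355/159) ≈ 65.87°
∠T = 0.00° − 242.00° = -242.00° ≡ 118.00° (principal value)

118.0°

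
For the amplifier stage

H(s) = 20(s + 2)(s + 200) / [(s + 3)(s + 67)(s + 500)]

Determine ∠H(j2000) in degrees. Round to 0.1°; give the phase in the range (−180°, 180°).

At s = jω = j2000:
zero (s+2): 2 + j2000 → |·| = √(2²+2000²) = √4000004 ≈ 2000, ∠ = arctan(2000/2) ≈ 89.94°
zero (s+200): 200 + j2000 → |·| = √(200²+2000²) = √4040000 ≈ 2010, ∠ = arctan(2000/200) ≈ 84.29°
pole (s+3): 3 + j2000 → |·| = √(3²+2000²) = √4000009 ≈ 2000, ∠ = arctan(2000/3) ≈ 89.91°
pole (s+67): 67 + j2000 → |·| = √(67²+2000²) = √4004489 ≈ 2001.1, ∠ = arctan(2000/67) ≈ 88.08°
pole (s+500): 500 + j2000 → |·| = √(500²+2000²) = √4250000 ≈ 2061.6, ∠ = arctan(2000/500) ≈ 75.96°
∠H = 174.23° − 253.95° = -79.72°

-79.7°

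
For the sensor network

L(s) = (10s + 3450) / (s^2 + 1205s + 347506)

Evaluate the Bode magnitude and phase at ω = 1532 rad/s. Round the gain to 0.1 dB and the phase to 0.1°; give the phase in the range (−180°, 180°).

Substitute s = j1532:
Numerator: 10(j1532) + 3450 = 3450 + j15320
Denominator: (j1532)^2 + 1205(j1532) + 347506 = -1999518 + j1846060
|N| = √(3450² + 15320²) ≈ 15704, ∠N ≈ 77.31°
|D| = √(1999518² + 1846060²) ≈ 2.7214e+06, ∠D ≈ 137.29°
|L| = 15704 / 2.7214e+06 ≈ 0.0057706
Gain = 20 log₁₀(0.0057706) ≈ -44.78 dB
∠L = 77.31° − 137.29° = -59.98°

-44.8 dB, -60.0°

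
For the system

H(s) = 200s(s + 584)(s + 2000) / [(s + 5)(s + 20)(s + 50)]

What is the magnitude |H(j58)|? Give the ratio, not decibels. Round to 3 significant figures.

4.98e+04

At s = jω = j58:
zero (s+584): 584 + j58 → |·| = √(584²+58²) = √344420 ≈ 586.87, ∠ = arctan(58/584) ≈ 5.67°
zero (s+2000): 2000 + j58 → |·| = √(2000²+58²) = √4003364 ≈ 2000.8, ∠ = arctan(58/2000) ≈ 1.66°
zero at origin: s = j58 → |·| = 58, ∠ = 90.00°
pole (s+5): 5 + j58 → |·| = √(5²+58²) = √3389 ≈ 58.215, ∠ = arctan(58/5) ≈ 85.07°
pole (s+20): 20 + j58 → |·| = √(20²+58²) = √3764 ≈ 61.351, ∠ = arctan(58/20) ≈ 70.97°
pole (s+50): 50 + j58 → |·| = √(50²+58²) = √5864 ≈ 76.577, ∠ = arctan(58/50) ≈ 49.24°
|H| = 200 · 6.8104e+07 / 2.735e+05 ≈ 49802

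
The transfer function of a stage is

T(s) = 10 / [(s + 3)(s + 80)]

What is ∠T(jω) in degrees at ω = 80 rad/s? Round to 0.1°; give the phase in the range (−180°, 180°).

At s = jω = j80:
pole (s+3): 3 + j80 → |·| = √(3²+80²) = √6409 ≈ 80.056, ∠ = arctan(80/3) ≈ 87.85°
pole (s+80): 80 + j80 → |·| = √(80²+80²) = √12800 ≈ 113.14, ∠ = arctan(80/80) ≈ 45.00°
∠T = 0.00° − 132.85° = -132.85°

-132.9°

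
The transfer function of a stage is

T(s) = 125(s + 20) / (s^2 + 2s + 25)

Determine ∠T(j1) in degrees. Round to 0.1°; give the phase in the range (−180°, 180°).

-1.9°

At s = jω = j1:
zero (s+20): 20 + j1 → |·| = √(20²+1²) = √401 ≈ 20.025, ∠ = arctan(1/20) ≈ 2.86°
quadratic: (j1)² + 2·j1 + 25 = 24 + j2 → |·| ≈ 24.083, ∠ ≈ 4.76°
∠T = 2.86° − 4.76° = -1.90°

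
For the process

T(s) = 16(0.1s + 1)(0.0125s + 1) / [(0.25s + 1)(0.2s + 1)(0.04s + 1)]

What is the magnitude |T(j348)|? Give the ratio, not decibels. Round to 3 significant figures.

0.0294

At ω = 348 rad/s:
zero (1 + j348·0.1) = 1 + j34.8 → |·| ≈ 34.814, ∠ ≈ 88.35°
zero (1 + j348·0.0125) = 1 + j4.35 → |·| ≈ 4.4635, ∠ ≈ 77.05°
pole (1 + j348·0.25) = 1 + j87 → |·| ≈ 87.006, ∠ ≈ 89.34°
pole (1 + j348·0.2) = 1 + j69.6 → |·| ≈ 69.607, ∠ ≈ 89.18°
pole (1 + j348·0.04) = 1 + j13.92 → |·| ≈ 13.956, ∠ ≈ 85.89°
|T| = 16 · 34.814 · 4.4635 / (87.006 · 69.607 · 13.956) ≈ 0.029416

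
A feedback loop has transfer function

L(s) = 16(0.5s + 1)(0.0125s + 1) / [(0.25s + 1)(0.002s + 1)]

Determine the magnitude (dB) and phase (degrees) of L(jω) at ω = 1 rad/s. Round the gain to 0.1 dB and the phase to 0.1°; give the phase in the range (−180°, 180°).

At ω = 1 rad/s:
zero (1 + j1·0.5) = 1 + j0.5 → |·| ≈ 1.118, ∠ ≈ 26.57°
zero (1 + j1·0.0125) = 1 + j0.0125 → |·| ≈ 1.0001, ∠ ≈ 0.72°
pole (1 + j1·0.25) = 1 + j0.25 → |·| ≈ 1.0308, ∠ ≈ 14.04°
pole (1 + j1·0.002) = 1 + j0.002 → |·| ≈ 1, ∠ ≈ 0.11°
|L| = 16 · 1.118 · 1.0001 / (1.0308 · 1) ≈ 17.355
Gain = 20 log₁₀(17.355) ≈ 24.79 dB
∠L = (26.57° + 0.72°) − (14.04° + 0.11°) = 13.14°

24.8 dB, 13.1°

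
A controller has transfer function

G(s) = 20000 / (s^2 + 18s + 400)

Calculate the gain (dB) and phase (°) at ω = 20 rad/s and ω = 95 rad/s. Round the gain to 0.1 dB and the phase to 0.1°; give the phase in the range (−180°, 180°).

ω = 20: 34.9 dB, -90.0°; ω = 95: 7.1 dB, -168.8°

At s = jω = j20:
quadratic: (j20)² + 18·j20 + 400 = 0 + j360 → |·| ≈ 360, ∠ ≈ 90.00°
|G| = 20000 / 360 ≈ 55.556
Gain = 20 log₁₀(55.556) ≈ 34.89 dB
∠G = 0.00° − 90.00° = -90.00°

At s = jω = j95:
quadratic: (j95)² + 18·j95 + 400 = -8625 + j1710 → |·| ≈ 8792.9, ∠ ≈ 168.79°
|G| = 20000 / 8792.9 ≈ 2.2746
Gain = 20 log₁₀(2.2746) ≈ 7.14 dB
∠G = 0.00° − 168.79° = -168.79°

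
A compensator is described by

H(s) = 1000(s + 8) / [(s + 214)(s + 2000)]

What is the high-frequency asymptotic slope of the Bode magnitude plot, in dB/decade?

-20 dB/decade

Each pole contributes −20 dB/decade at high frequency; each zero contributes +20 dB/decade.
Net: 1 zero(s) − 2 pole(s) → -20 dB/decade.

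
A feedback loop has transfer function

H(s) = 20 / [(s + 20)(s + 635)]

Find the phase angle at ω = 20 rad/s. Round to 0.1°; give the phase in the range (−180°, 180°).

At s = jω = j20:
pole (s+20): 20 + j20 → |·| = √(20²+20²) = √800 ≈ 28.284, ∠ = arctan(20/20) ≈ 45.00°
pole (s+635): 635 + j20 → |·| = √(635²+20²) = √403625 ≈ 635.31, ∠ = arctan(20/635) ≈ 1.80°
∠H = 0.00° − 46.80° = -46.80°

-46.8°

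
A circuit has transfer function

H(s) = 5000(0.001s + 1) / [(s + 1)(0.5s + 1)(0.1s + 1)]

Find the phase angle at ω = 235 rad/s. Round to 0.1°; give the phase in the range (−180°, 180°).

At ω = 235 rad/s:
zero (1 + j235·0.001) = 1 + j0.235 → |·| ≈ 1.0272, ∠ ≈ 13.22°
pole (1 + j235·1) = 1 + j235 → |·| ≈ 235, ∠ ≈ 89.76°
pole (1 + j235·0.5) = 1 + j117.5 → |·| ≈ 117.5, ∠ ≈ 89.51°
pole (1 + j235·0.1) = 1 + j23.5 → |·| ≈ 23.521, ∠ ≈ 87.56°
∠H = (13.22°) − (89.76° + 89.51° + 87.56°) = -253.61° ≡ 106.39° (principal value)

106.4°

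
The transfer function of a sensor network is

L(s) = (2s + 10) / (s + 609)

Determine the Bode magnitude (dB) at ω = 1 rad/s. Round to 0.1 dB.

-35.5 dB

Substitute s = j1:
Numerator: 2(j1) + 10 = 10 + j2
Denominator: (j1) + 609 = 609 + j1
|N| = √(10² + 2²) ≈ 10.198, ∠N ≈ 11.31°
|D| = √(609² + 1²) ≈ 609, ∠D ≈ 0.09°
|L| = 10.198 / 609 ≈ 0.016745
Gain = 20 log₁₀(0.016745) ≈ -35.52 dB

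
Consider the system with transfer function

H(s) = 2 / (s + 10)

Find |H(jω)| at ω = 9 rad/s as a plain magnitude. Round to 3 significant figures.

0.149

Substitute s = j9:
Numerator: 2 = 2 + j0
Denominator: (j9) + 10 = 10 + j9
|N| = √(2² + 0²) ≈ 2, ∠N ≈ 0.00°
|D| = √(10² + 9²) ≈ 13.454, ∠D ≈ 41.99°
|H| = 2 / 13.454 ≈ 0.14865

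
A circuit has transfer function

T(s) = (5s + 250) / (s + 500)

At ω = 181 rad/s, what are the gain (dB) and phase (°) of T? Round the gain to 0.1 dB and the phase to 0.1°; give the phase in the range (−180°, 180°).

4.9 dB, 54.7°

Substitute s = j181:
Numerator: 5(j181) + 250 = 250 + j905
Denominator: (j181) + 500 = 500 + j181
|N| = √(250² + 905²) ≈ 938.9, ∠N ≈ 74.56°
|D| = √(500² + 181²) ≈ 531.75, ∠D ≈ 19.90°
|T| = 938.9 / 531.75 ≈ 1.7657
Gain = 20 log₁₀(1.7657) ≈ 4.94 dB
∠T = 74.56° − 19.90° = 54.66°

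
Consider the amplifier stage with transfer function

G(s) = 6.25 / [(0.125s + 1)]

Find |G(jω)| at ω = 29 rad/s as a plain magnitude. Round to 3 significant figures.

At ω = 29 rad/s:
pole (1 + j29·0.125) = 1 + j3.625 → |·| ≈ 3.7604, ∠ ≈ 74.58°
|G| = 6.25 · 1 / (3.7604) ≈ 1.6621

1.66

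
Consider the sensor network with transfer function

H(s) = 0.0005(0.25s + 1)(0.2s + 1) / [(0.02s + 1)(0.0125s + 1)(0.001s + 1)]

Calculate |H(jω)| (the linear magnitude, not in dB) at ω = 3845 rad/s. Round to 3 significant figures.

At ω = 3845 rad/s:
zero (1 + j3845·0.25) = 1 + j961.25 → |·| ≈ 961.25, ∠ ≈ 89.94°
zero (1 + j3845·0.2) = 1 + j769 → |·| ≈ 769, ∠ ≈ 89.93°
pole (1 + j3845·0.02) = 1 + j76.9 → |·| ≈ 76.907, ∠ ≈ 89.25°
pole (1 + j3845·0.0125) = 1 + j48.0625 → |·| ≈ 48.073, ∠ ≈ 88.81°
pole (1 + j3845·0.001) = 1 + j3.845 → |·| ≈ 3.9729, ∠ ≈ 75.42°
|H| = 0.0005 · 961.25 · 769 / (76.907 · 48.073 · 3.9729) ≈ 0.025163

0.0252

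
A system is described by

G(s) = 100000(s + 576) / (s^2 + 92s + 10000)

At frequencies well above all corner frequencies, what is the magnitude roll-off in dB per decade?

Each pole contributes −20 dB/decade at high frequency; each zero contributes +20 dB/decade.
Net: 1 zero(s) − 2 pole(s) → -20 dB/decade.

-20 dB/decade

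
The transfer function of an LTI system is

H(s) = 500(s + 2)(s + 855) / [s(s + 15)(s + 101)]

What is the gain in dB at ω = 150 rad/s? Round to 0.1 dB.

24.0 dB

At s = jω = j150:
zero (s+2): 2 + j150 → |·| = √(2²+150²) = √22504 ≈ 150.01, ∠ = arctan(150/2) ≈ 89.24°
zero (s+855): 855 + j150 → |·| = √(855²+150²) = √753525 ≈ 868.06, ∠ = arctan(150/855) ≈ 9.95°
pole (s+15): 15 + j150 → |·| = √(15²+150²) = √22725 ≈ 150.75, ∠ = arctan(150/15) ≈ 84.29°
pole (s+101): 101 + j150 → |·| = √(101²+150²) = √32701 ≈ 180.83, ∠ = arctan(150/101) ≈ 56.05°
pole at origin: |s| = 150, ∠ = 90.00° (in denominator)
|H| = 500 · 1.3022e+05 / 4.089e+06 ≈ 15.923
Gain = 20 log₁₀(15.923) ≈ 24.04 dB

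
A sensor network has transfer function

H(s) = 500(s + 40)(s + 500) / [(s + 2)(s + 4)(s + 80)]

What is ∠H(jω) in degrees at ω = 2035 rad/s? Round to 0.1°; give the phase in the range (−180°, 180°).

-102.5°

At s = jω = j2035:
zero (s+40): 40 + j2035 → |·| = √(40²+2035²) = √4142825 ≈ 2035.4, ∠ = arctan(2035/40) ≈ 88.87°
zero (s+500): 500 + j2035 → |·| = √(500²+2035²) = √4391225 ≈ 2095.5, ∠ = arctan(2035/500) ≈ 76.20°
pole (s+2): 2 + j2035 → |·| = √(2²+2035²) = √4141229 ≈ 2035, ∠ = arctan(2035/2) ≈ 89.94°
pole (s+4): 4 + j2035 → |·| = √(4²+2035²) = √4141241 ≈ 2035, ∠ = arctan(2035/4) ≈ 89.89°
pole (s+80): 80 + j2035 → |·| = √(80²+2035²) = √4147625 ≈ 2036.6, ∠ = arctan(2035/80) ≈ 87.75°
∠H = 165.07° − 267.58° = -102.51°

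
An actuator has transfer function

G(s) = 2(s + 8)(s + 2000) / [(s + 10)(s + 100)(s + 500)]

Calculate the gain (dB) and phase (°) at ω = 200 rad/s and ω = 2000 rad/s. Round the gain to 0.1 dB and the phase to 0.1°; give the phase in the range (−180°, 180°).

At s = jω = j200:
zero (s+8): 8 + j200 → |·| = √(8²+200²) = √40064 ≈ 200.16, ∠ = arctan(200/8) ≈ 87.71°
zero (s+2000): 2000 + j200 → |·| = √(2000²+200²) = √4040000 ≈ 2010, ∠ = arctan(200/2000) ≈ 5.71°
pole (s+10): 10 + j200 → |·| = √(10²+200²) = √40100 ≈ 200.25, ∠ = arctan(200/10) ≈ 87.14°
pole (s+100): 100 + j200 → |·| = √(100²+200²) = √50000 ≈ 223.61, ∠ = arctan(200/100) ≈ 63.43°
pole (s+500): 500 + j200 → |·| = √(500²+200²) = √290000 ≈ 538.52, ∠ = arctan(200/500) ≈ 21.80°
|G| = 2 · 4.0232e+05 / 2.4114e+07 ≈ 0.033368
Gain = 20 log₁₀(0.033368) ≈ -29.53 dB
∠G = 93.42° − 172.37° = -78.95°

At s = jω = j2000:
zero (s+8): 8 + j2000 → |·| = √(8²+2000²) = √4000064 ≈ 2000, ∠ = arctan(2000/8) ≈ 89.77°
zero (s+2000): 2000 + j2000 → |·| = √(2000²+2000²) = √8000000 ≈ 2828.4, ∠ = arctan(2000/2000) ≈ 45.00°
pole (s+10): 10 + j2000 → |·| = √(10²+2000²) = √4000100 ≈ 2000, ∠ = arctan(2000/10) ≈ 89.71°
pole (s+100): 100 + j2000 → |·| = √(100²+2000²) = √4010000 ≈ 2002.5, ∠ = arctan(2000/100) ≈ 87.14°
pole (s+500): 500 + j2000 → |·| = √(500²+2000²) = √4250000 ≈ 2061.6, ∠ = arctan(2000/500) ≈ 75.96°
|G| = 2 · 5.6568e+06 / 8.2567e+09 ≈ 0.0013702
Gain = 20 log₁₀(0.0013702) ≈ -57.26 dB
∠G = 134.77° − 252.81° = -118.04°

ω = 200: -29.5 dB, -79.0°; ω = 2000: -57.3 dB, -118.0°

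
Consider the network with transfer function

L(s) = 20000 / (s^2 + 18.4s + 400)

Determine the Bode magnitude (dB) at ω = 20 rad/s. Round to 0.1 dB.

At s = jω = j20:
quadratic: (j20)² + 18.4·j20 + 400 = 0 + j368 → |·| ≈ 368, ∠ ≈ 90.00°
|L| = 20000 / 368 ≈ 54.348
Gain = 20 log₁₀(54.348) ≈ 34.70 dB

34.7 dB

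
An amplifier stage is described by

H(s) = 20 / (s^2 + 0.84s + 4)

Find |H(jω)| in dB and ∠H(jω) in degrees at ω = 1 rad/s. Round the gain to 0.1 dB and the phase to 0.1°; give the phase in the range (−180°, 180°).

16.2 dB, -15.6°

At s = jω = j1:
quadratic: (j1)² + 0.84·j1 + 4 = 3 + j0.84 → |·| ≈ 3.1154, ∠ ≈ 15.64°
|H| = 20 / 3.1154 ≈ 6.4197
Gain = 20 log₁₀(6.4197) ≈ 16.15 dB
∠H = 0.00° − 15.64° = -15.64°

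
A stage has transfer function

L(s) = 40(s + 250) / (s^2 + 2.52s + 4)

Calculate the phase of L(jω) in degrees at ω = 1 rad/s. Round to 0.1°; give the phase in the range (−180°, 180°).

-39.8°

At s = jω = j1:
zero (s+250): 250 + j1 → |·| = √(250²+1²) = √62501 ≈ 250, ∠ = arctan(1/250) ≈ 0.23°
quadratic: (j1)² + 2.52·j1 + 4 = 3 + j2.52 → |·| ≈ 3.918, ∠ ≈ 40.03°
∠L = 0.23° − 40.03° = -39.80°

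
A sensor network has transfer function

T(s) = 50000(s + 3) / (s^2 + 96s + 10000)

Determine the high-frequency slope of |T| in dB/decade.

-20 dB/decade

Each pole contributes −20 dB/decade at high frequency; each zero contributes +20 dB/decade.
Net: 1 zero(s) − 2 pole(s) → -20 dB/decade.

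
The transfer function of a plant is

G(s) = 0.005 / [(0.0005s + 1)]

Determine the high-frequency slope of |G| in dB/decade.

-20 dB/decade

Each pole contributes −20 dB/decade at high frequency; each zero contributes +20 dB/decade.
Net: 0 zero(s) − 1 pole(s) → -20 dB/decade.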